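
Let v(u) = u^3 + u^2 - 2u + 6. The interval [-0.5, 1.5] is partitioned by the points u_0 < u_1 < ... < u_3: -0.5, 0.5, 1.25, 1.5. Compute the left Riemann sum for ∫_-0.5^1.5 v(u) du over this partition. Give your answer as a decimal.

12.91015625

Subinterval widths: 1, 0.75, 0.25.
Left endpoints: -0.5, 0.5, 1.25.
v(-0.5) = 7.125, v(0.5) = 5.375, v(1.25) = 7.015625.
Sum = Σ Δu_i · v(u_i).
Sum = 12.91015625.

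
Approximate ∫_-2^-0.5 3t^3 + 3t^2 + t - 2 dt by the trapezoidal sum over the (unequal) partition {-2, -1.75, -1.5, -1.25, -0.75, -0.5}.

-9.17578125

Subinterval widths: 0.25, 0.25, 0.25, 0.5, 0.25.
f(-2) = -16, f(-1.75) = -10.640625, f(-1.5) = -6.875, f(-1.25) = -4.421875, f(-0.75) = -2.328125, f(-0.5) = -2.125.
On each subinterval the trapezoid contributes (Δt_i/2)·[f(t_{i-1}) + f(t_i)].
Sum = -9.17578125.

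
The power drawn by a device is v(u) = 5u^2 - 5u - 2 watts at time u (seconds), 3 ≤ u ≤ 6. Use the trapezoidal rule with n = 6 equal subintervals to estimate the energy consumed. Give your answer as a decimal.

Δu = (6 − 3)/6 = 0.5.
v(3) = 28, v(3.5) = 41.75, v(4) = 58, v(4.5) = 76.75, v(5) = 98, v(5.5) = 121.75, v(6) = 148.
T_6 = (Δu/2)·[v(u_0) + 2v(u_1) + ... + 2v(u_{5}) + v(u_6)].
Sum = 242.125.

242.125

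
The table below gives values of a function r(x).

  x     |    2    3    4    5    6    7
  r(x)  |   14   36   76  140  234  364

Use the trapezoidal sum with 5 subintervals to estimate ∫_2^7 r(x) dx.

675

Δx = 1.
T_5 = (1/2)·[14 + 2·36 + 2·76 + 2·140 + 2·234 + 364] = 675.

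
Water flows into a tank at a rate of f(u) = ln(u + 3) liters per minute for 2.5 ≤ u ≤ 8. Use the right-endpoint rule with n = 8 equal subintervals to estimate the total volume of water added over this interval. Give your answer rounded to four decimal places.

Δu = (8 − 2.5)/8 = 0.6875.
Right endpoints: 3.1875, 3.875, 4.5625, 5.25, 5.9375, 6.625, 7.3125, 8.
f(3.1875) ≈ 1.8225, f(3.875) ≈ 1.9279, f(4.5625) ≈ 2.0232, f(5.25) ≈ 2.1102, f(5.9375) ≈ 2.1903, f(6.625) ≈ 2.2644, f(7.3125) ≈ 2.3334, f(8) ≈ 2.3979.
Sum = Δu · [f(3.1875) + f(3.875) + f(4.5625) + ...].
Sum ≈ 11.7354.

11.7354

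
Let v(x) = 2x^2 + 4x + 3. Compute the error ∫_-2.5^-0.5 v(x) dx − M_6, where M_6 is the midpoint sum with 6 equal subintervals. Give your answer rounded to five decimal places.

0.03704

Exact integral: ∫_-2.5^-0.5 v(x) dx ≈ 4.3333333.
M_6 ≈ 4.2962963.
Error ≈ 4.3333333 − 4.2962963 ≈ 0.03704.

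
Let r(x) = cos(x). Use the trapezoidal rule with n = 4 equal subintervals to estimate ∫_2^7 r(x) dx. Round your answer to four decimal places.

-0.2186

Δx = (7 − 2)/4 = 1.25.
r(2) ≈ -0.4161, r(3.25) ≈ -0.9941, r(4.5) ≈ -0.2108, r(5.75) ≈ 0.8612, r(7) ≈ 0.7539.
T_4 = (Δx/2)·[r(x_0) + 2r(x_1) + 2r(x_2) + 2r(x_3) + r(x_4)].
Sum ≈ -0.2186.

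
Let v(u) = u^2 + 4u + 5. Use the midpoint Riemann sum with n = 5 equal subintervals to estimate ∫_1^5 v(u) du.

Δu = (5 − 1)/5 = 0.8.
Midpoints: 1.4, 2.2, 3, 3.8, 4.6.
v(1.4) = 12.56, v(2.2) = 18.64, v(3) = 26, v(3.8) = 34.64, v(4.6) = 44.56.
Sum = Δu · [v(1.4) + v(2.2) + v(3) + v(3.8) + v(4.6)].
Sum = 109.12.

109.12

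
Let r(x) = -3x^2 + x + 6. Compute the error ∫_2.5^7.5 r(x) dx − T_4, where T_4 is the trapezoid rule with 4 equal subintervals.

3.90625

Exact integral: ∫_2.5^7.5 r(x) dx = -351.25.
T_4 = -355.15625.
Error = -351.25 − (-355.15625) = 3.90625.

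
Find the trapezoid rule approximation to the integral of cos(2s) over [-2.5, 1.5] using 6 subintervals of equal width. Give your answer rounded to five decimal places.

Δs = (1.5 − (-2.5))/6 = 2/3.
f(-2.5) ≈ 0.28366, f(-11/6) ≈ -0.86529, f(-7/6) ≈ -0.69076, f(-0.5) ≈ 0.54030, f(1/6) ≈ 0.94496, f(5/6) ≈ -0.09572, f(1.5) ≈ -0.98999.
T_6 = (Δs/2)·[f(s_0) + 2f(s_1) + ... + 2f(s_{5}) + f(s_6)].
Sum ≈ -0.34645.

-0.34645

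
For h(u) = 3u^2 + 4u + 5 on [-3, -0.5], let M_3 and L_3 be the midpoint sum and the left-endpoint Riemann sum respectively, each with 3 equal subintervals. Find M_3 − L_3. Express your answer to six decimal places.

-8.072917

M_3 ≈ 21.44097222.
L_3 ≈ 29.51388889.
M_3 − L_3 ≈ -8.072917.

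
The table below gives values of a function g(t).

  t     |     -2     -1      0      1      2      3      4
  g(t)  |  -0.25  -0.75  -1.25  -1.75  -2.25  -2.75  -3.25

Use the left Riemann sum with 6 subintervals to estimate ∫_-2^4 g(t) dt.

Δt = 1.
Sum = 1·[(-0.25) + (-0.75) + (-1.25) + (-1.75) + (-2.25) + (-2.75)] = -9.

-9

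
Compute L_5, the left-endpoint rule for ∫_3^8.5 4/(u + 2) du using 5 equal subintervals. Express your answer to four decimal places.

Δu = (8.5 − 3)/5 = 1.1.
Left endpoints: 3, 4.1, 5.2, 6.3, 7.4.
f(3) = 0.8, f(4.1) = 40/61, f(5.2) = 5/9, f(6.3) = 40/83, f(7.4) = 20/47.
Sum = Δu · [f(3) + f(4.1) + f(5.2) + f(6.3) + f(7.4)].
Sum ≈ 3.2106.

3.2106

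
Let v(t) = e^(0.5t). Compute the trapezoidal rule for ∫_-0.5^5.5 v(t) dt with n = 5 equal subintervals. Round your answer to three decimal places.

30.614

Δt = (5.5 − (-0.5))/5 = 1.2.
v(-0.5) ≈ 0.779, v(0.7) ≈ 1.419, v(1.9) ≈ 2.586, v(3.1) ≈ 4.711, v(4.3) ≈ 8.585, v(5.5) ≈ 15.643.
T_5 = (Δt/2)·[v(t_0) + 2v(t_1) + ... + 2v(t_{4}) + v(t_5)].
Sum ≈ 30.614.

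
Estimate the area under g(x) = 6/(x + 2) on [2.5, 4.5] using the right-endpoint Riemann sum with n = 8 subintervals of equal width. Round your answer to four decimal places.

Δx = (4.5 − 2.5)/8 = 0.25.
Right endpoints: 2.75, 3, 3.25, 3.5, 3.75, 4, 4.25, 4.5.
g(2.75) = 24/19, g(3) = 1.2, g(3.25) = 8/7, g(3.5) = 12/11, g(3.75) = 24/23, g(4) = 1, g(4.25) = 0.96, g(4.5) = 12/13.
Sum = Δx · [g(2.75) + g(3) + g(3.25) + ...].
Sum ≈ 2.1559.

2.1559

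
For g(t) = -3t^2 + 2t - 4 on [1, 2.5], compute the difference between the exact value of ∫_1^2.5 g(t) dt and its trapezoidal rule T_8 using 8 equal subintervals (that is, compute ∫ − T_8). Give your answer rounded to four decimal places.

0.0264

Exact integral: ∫_1^2.5 g(t) dt = -15.375.
T_8 ≈ -15.401367.
Error ≈ -15.375 − (-15.401367) ≈ 0.0264.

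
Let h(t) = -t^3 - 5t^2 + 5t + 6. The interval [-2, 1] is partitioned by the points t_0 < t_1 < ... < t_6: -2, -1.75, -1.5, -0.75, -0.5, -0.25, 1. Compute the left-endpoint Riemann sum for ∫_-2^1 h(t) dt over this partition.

Subinterval widths: 0.25, 0.25, 0.75, 0.25, 0.25, 1.25.
Left endpoints: -2, -1.75, -1.5, -0.75, -0.5, -0.25.
h(-2) = -16, h(-1.75) = -12.703125, h(-1.5) = -9.375, h(-0.75) = -0.140625, h(-0.5) = 2.375, h(-0.25) = 4.453125.
Sum = Σ Δt_i · h(t_i).
Sum = -8.08203125.

-8.08203125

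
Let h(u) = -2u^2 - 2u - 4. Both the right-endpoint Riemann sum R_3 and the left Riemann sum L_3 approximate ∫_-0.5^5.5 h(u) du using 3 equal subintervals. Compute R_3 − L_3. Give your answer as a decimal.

R_3 = -245.
L_3 = -101.
R_3 − L_3 = -144.

-144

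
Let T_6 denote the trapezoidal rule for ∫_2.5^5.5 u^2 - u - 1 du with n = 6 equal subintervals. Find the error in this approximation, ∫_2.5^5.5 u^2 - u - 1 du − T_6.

-0.125

Exact integral: ∫_2.5^5.5 f(u) du = 35.25.
T_6 = 35.375.
Error = 35.25 − 35.375 = -0.125.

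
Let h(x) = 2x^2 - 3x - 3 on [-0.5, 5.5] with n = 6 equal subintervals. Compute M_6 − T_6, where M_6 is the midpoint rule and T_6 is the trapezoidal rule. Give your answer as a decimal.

-3

M_6 = 47.
T_6 = 50.
M_6 − T_6 = -3.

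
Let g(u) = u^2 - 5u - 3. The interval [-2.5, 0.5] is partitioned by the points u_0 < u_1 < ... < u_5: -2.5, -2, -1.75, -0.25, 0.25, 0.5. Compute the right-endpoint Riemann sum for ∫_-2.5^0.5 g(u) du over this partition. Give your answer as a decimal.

Subinterval widths: 0.5, 0.25, 1.5, 0.5, 0.25.
Right endpoints: -2, -1.75, -0.25, 0.25, 0.5.
g(-2) = 11, g(-1.75) = 8.8125, g(-0.25) = -1.6875, g(0.25) = -4.1875, g(0.5) = -5.25.
Sum = Σ Δu_i · g(u_i).
Sum = 1.765625.

1.765625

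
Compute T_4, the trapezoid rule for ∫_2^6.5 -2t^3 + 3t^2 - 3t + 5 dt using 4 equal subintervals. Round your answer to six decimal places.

Δt = (6.5 − 2)/4 = 1.125.
f(2) = -5, f(3.125) = -36.11328125, f(4.25) = -107.09375, f(5.375) = -235.02734375, f(6.5) = -437.
T_4 = (Δt/2)·[f(t_0) + 2f(t_1) + 2f(t_2) + 2f(t_3) + f(t_4)].
Sum ≈ -674.138672.

-674.138672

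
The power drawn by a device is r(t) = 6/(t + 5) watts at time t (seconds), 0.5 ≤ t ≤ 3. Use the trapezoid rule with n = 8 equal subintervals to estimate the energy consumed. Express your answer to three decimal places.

2.249

Δt = (3 − 0.5)/8 = 0.3125.
r(0.5) = 12/11, r(0.8125) = 32/31, r(1.125) = 48/49, r(1.4375) = 96/103, r(1.75) = 8/9, r(2.0625) = 96/113, r(2.375) = 48/59, r(2.6875) = 32/41, r(3) = 0.75.
T_8 = (Δt/2)·[r(t_0) + 2r(t_1) + ... + 2r(t_{7}) + r(t_8)].
Sum ≈ 2.249.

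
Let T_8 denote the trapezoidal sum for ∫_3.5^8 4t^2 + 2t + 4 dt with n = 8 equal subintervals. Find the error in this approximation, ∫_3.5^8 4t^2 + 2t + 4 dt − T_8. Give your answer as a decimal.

-0.94921875

Exact integral: ∫_3.5^8 f(t) dt = 695.25.
T_8 = 696.19921875.
Error = 695.25 − 696.19921875 = -0.94921875.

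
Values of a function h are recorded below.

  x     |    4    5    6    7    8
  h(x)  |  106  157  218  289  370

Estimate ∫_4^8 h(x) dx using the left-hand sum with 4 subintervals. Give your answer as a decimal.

770

Δx = 1.
Sum = 1·[106 + 157 + 218 + 289] = 770.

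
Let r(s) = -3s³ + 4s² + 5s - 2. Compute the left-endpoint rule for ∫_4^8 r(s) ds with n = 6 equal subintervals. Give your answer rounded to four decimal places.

-1808.1481

Δs = (8 − 4)/6 = 2/3.
Left endpoints: 4, 14/3, 16/3, 6, 20/3, 22/3.
r(4) = -110, r(14/3) = -1768/9, r(16/3) = -950/3, r(6) = -476, r(20/3) = -6118/9, r(22/3) = -2800/3.
Sum = Δs · [r(4) + r(14/3) + r(16/3) + ...].
Sum ≈ -1808.1481.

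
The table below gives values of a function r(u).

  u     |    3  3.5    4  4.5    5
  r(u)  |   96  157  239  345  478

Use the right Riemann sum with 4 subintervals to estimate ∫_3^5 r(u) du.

Δu = 0.5.
Sum = 0.5·[157 + 239 + 345 + 478] = 609.5.

609.5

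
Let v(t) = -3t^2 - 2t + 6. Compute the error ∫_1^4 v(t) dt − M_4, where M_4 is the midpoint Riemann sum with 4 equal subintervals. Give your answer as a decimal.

-0.421875

Exact integral: ∫_1^4 v(t) dt = -60.
M_4 = -59.578125.
Error = -60 − (-59.578125) = -0.421875.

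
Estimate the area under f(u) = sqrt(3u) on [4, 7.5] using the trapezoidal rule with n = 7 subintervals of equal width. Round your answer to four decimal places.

14.4770

Δu = (7.5 − 4)/7 = 0.5.
f(4) ≈ 3.4641, f(4.5) ≈ 3.6742, f(5) ≈ 3.8730, f(5.5) ≈ 4.0620, f(6) ≈ 4.2426, f(6.5) ≈ 4.4159, f(7) ≈ 4.5826, f(7.5) ≈ 4.7434.
T_7 = (Δu/2)·[f(u_0) + 2f(u_1) + ... + 2f(u_{6}) + f(u_7)].
Sum ≈ 14.4770.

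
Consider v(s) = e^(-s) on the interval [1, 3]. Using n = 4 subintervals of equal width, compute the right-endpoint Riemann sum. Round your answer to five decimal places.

0.24517

Δs = (3 − 1)/4 = 0.5.
Right endpoints: 1.5, 2, 2.5, 3.
v(1.5) ≈ 0.22313, v(2) ≈ 0.13534, v(2.5) ≈ 0.08208, v(3) ≈ 0.04979.
Sum = Δs · [v(1.5) + v(2) + v(2.5) + v(3)].
Sum ≈ 0.24517.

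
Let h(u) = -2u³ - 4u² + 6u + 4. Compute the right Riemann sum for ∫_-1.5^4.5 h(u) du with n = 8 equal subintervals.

-342.1875

Δu = (4.5 − (-1.5))/8 = 0.75.
Right endpoints: -0.75, 0, 0.75, 1.5, 2.25, 3, 3.75, 4.5.
h(-0.75) = -1.90625, h(0) = 4, h(0.75) = 5.40625, h(1.5) = -2.75, h(2.25) = -25.53125, h(3) = -68, h(3.75) = -135.21875, h(4.5) = -232.25.
Sum = Δu · [h(-0.75) + h(0) + h(0.75) + ...].
Sum = -342.1875.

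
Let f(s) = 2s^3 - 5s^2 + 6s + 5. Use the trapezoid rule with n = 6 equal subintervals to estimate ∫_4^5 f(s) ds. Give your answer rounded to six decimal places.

Δs = (5 − 4)/6 = 1/6.
f(4) = 77, f(25/6) = 4745/54, f(13/3) = 2696/27, f(4.5) = 113, f(14/3) = 3439/27, f(29/6) = 7723/54, f(5) = 160.
T_6 = (Δs/2)·[f(s_0) + 2f(s_1) + ... + 2f(s_{5}) + f(s_6)].
Sum ≈ 114.935185.

114.935185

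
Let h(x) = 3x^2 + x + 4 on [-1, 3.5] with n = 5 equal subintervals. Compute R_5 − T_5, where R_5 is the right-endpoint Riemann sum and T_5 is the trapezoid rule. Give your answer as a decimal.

R_5 = 86.535.
T_5 = 69.3225.
R_5 − T_5 = 17.2125.

17.2125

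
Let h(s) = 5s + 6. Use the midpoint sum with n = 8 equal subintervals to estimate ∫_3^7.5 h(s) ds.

145.125

Δs = (7.5 − 3)/8 = 0.5625.
Midpoints: 3.28125, 3.84375, 4.40625, 4.96875, 5.53125, 6.09375, 6.65625, 7.21875.
h(3.28125) = 22.40625, h(3.84375) = 25.21875, h(4.40625) = 28.03125, h(4.96875) = 30.84375, h(5.53125) = 33.65625, h(6.09375) = 36.46875, h(6.65625) = 39.28125, h(7.21875) = 42.09375.
Sum = Δs · [h(3.28125) + h(3.84375) + h(4.40625) + ...].
Sum = 145.125.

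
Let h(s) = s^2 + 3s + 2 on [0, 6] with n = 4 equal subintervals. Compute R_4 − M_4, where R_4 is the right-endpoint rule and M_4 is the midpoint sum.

R_4 = 180.75.
M_4 = 136.875.
R_4 − M_4 = 43.875.

43.875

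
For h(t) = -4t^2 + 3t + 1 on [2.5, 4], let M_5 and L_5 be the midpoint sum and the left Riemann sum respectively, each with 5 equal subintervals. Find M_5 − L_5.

-5.04

M_5 = -48.33.
L_5 = -43.29.
M_5 − L_5 = -5.04.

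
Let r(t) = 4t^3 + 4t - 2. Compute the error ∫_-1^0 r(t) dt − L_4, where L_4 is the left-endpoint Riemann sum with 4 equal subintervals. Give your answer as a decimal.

1.0625

Exact integral: ∫_-1^0 r(t) dt = -5.
L_4 = -6.0625.
Error = -5 − (-6.0625) = 1.0625.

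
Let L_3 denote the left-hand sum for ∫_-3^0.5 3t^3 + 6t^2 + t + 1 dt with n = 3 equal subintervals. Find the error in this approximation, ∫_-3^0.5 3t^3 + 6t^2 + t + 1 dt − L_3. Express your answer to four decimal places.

Exact integral: ∫_-3^0.5 f(t) dt = -7.328125.
L_3 ≈ -30.381944.
Error ≈ -7.328125 − (-30.381944) ≈ 23.0538.

23.0538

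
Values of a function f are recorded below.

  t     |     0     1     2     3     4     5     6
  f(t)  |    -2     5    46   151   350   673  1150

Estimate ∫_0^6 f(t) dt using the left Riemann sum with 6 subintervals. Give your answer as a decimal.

1223

Δt = 1.
Sum = 1·[(-2) + 5 + 46 + 151 + 350 + 673] = 1223.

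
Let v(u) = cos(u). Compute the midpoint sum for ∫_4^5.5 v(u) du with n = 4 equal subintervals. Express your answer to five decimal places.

0.05156

Δu = (5.5 − 4)/4 = 0.375.
Midpoints: 4.1875, 4.5625, 4.9375, 5.3125.
v(4.1875) ≈ -0.50112, v(4.5625) ≈ -0.14933, v(4.9375) ≈ 0.22321, v(5.3125) ≈ 0.56473.
Sum = Δu · [v(4.1875) + v(4.5625) + v(4.9375) + v(5.3125)].
Sum ≈ 0.05156.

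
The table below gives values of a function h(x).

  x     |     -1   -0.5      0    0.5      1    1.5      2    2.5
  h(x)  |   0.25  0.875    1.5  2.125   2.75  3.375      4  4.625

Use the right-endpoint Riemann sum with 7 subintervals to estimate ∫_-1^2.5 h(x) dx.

Δx = 0.5.
Sum = 0.5·[0.875 + 1.5 + 2.125 + 2.75 + 3.375 + 4 + 4.625] = 9.625.

9.625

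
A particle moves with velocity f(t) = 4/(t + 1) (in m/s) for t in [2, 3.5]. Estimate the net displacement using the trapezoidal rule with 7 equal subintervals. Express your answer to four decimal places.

Δt = (3.5 − 2)/7 = 3/14.
f(2) = 4/3, f(31/14) = 56/45, f(17/7) = 7/6, f(37/14) = 56/51, f(20/7) = 28/27, f(43/14) = 56/57, f(23/7) = 14/15, f(3.5) = 8/9.
T_7 = (Δt/2)·[f(t_0) + 2f(t_1) + ... + 2f(t_{6}) + f(t_7)].
Sum ≈ 1.6228.

1.6228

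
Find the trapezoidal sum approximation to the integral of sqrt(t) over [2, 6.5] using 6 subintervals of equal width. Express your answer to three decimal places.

Δt = (6.5 − 2)/6 = 0.75.
f(2) ≈ 1.414, f(2.75) ≈ 1.658, f(3.5) ≈ 1.871, f(4.25) ≈ 2.062, f(5) ≈ 2.236, f(5.75) ≈ 2.398, f(6.5) ≈ 2.550.
T_6 = (Δt/2)·[f(t_0) + 2f(t_1) + ... + 2f(t_{5}) + f(t_6)].
Sum ≈ 9.155.

9.155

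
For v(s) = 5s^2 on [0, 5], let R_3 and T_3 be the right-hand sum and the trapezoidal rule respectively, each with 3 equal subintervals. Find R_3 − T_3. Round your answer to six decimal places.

104.166667

R_3 ≈ 324.07407407.
T_3 ≈ 219.90740741.
R_3 − T_3 ≈ 104.166667.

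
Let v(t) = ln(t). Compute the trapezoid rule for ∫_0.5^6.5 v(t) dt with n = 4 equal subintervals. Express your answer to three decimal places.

6.217

Δt = (6.5 − 0.5)/4 = 1.5.
v(0.5) ≈ -0.693, v(2) ≈ 0.693, v(3.5) ≈ 1.253, v(5) ≈ 1.609, v(6.5) ≈ 1.872.
T_4 = (Δt/2)·[v(t_0) + 2v(t_1) + 2v(t_2) + 2v(t_3) + v(t_4)].
Sum ≈ 6.217.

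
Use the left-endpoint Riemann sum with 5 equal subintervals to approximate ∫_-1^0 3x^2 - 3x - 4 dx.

-0.88

Δx = (0 − (-1))/5 = 0.2.
Left endpoints: -1, -0.8, -0.6, -0.4, -0.2.
f(-1) = 2, f(-0.8) = 0.32, f(-0.6) = -1.12, f(-0.4) = -2.32, f(-0.2) = -3.28.
Sum = Δx · [f(-1) + f(-0.8) + f(-0.6) + f(-0.4) + f(-0.2)].
Sum = -0.88.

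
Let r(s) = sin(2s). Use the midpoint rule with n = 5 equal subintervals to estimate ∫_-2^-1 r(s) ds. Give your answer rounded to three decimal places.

Δs = (-1 − (-2))/5 = 0.2.
Midpoints: -1.9, -1.7, -1.5, -1.3, -1.1.
r(-1.9) ≈ 0.612, r(-1.7) ≈ 0.256, r(-1.5) ≈ -0.141, r(-1.3) ≈ -0.516, r(-1.1) ≈ -0.808.
Sum = Δs · [r(-1.9) + r(-1.7) + r(-1.5) + r(-1.3) + r(-1.1)].
Sum ≈ -0.120.

-0.120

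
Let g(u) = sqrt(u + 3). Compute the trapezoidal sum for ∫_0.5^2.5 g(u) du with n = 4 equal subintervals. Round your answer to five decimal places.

Δu = (2.5 − 0.5)/4 = 0.5.
g(0.5) ≈ 1.87083, g(1) ≈ 2.00000, g(1.5) ≈ 2.12132, g(2) ≈ 2.23607, g(2.5) ≈ 2.34521.
T_4 = (Δu/2)·[g(u_0) + 2g(u_1) + 2g(u_2) + 2g(u_3) + g(u_4)].
Sum ≈ 4.23270.

4.23270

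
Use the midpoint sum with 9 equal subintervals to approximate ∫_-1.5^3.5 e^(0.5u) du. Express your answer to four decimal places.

10.5306

Δu = (3.5 − (-1.5))/9 = 5/9.
Midpoints: -11/9, -2/3, -1/9, 4/9, 1, 14/9, 19/9, 8/3, 29/9.
f(-11/9) ≈ 0.5427, f(-2/3) ≈ 0.7165, f(-1/9) ≈ 0.9460, f(4/9) ≈ 1.2488, f(1) ≈ 1.6487, f(14/9) ≈ 2.1766, f(19/9) ≈ 2.8736, f(8/3) ≈ 3.7937, f(29/9) ≈ 5.0084.
Sum = Δu · [f(-11/9) + f(-2/3) + f(-1/9) + ...].
Sum ≈ 10.5306.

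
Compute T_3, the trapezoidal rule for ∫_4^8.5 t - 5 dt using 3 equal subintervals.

Δt = (8.5 − 4)/3 = 1.5.
f(4) = -1, f(5.5) = 0.5, f(7) = 2, f(8.5) = 3.5.
T_3 = (Δt/2)·[f(t_0) + 2f(t_1) + 2f(t_2) + f(t_3)].
Sum = 5.625.

5.625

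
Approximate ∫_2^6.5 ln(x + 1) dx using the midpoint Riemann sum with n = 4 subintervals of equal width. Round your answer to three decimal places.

Δx = (6.5 − 2)/4 = 1.125.
Midpoints: 2.5625, 3.6875, 4.8125, 5.9375.
f(2.5625) ≈ 1.270, f(3.6875) ≈ 1.545, f(4.8125) ≈ 1.760, f(5.9375) ≈ 1.937.
Sum = Δx · [f(2.5625) + f(3.6875) + f(4.8125) + f(5.9375)].
Sum ≈ 7.326.

7.326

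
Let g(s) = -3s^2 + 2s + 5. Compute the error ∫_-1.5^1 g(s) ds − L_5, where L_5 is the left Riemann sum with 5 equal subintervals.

Exact integral: ∫_-1.5^1 g(s) ds = 6.875.
L_5 = 4.375.
Error = 6.875 − 4.375 = 2.5.

2.5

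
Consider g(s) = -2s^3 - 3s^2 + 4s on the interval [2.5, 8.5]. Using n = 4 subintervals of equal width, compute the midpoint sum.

-3016.5

Δs = (8.5 − 2.5)/4 = 1.5.
Midpoints: 3.25, 4.75, 6.25, 7.75.
g(3.25) = -87.34375, g(4.75) = -263.03125, g(6.25) = -580.46875, g(7.75) = -1080.15625.
Sum = Δs · [g(3.25) + g(4.75) + g(6.25) + g(7.75)].
Sum = -3016.5.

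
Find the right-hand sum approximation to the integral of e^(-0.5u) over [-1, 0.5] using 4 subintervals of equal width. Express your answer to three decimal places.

Δu = (0.5 − (-1))/4 = 0.375.
Right endpoints: -0.625, -0.25, 0.125, 0.5.
f(-0.625) ≈ 1.367, f(-0.25) ≈ 1.133, f(0.125) ≈ 0.939, f(0.5) ≈ 0.779.
Sum = Δu · [f(-0.625) + f(-0.25) + f(0.125) + f(0.5)].
Sum ≈ 1.582.

1.582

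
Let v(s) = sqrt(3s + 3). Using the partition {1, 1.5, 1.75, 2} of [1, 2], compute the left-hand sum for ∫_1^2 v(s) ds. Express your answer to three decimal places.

2.627

Subinterval widths: 0.5, 0.25, 0.25.
Left endpoints: 1, 1.5, 1.75.
v(1) ≈ 2.449, v(1.5) ≈ 2.739, v(1.75) ≈ 2.872.
Sum = Σ Δs_i · v(s_i).
Sum ≈ 2.627.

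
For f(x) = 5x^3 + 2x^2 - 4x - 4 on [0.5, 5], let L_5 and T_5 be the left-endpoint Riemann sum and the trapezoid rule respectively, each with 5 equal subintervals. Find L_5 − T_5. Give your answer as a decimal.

L_5 = 528.0525.
T_5 = 823.19625.
L_5 − T_5 = -295.14375.

-295.14375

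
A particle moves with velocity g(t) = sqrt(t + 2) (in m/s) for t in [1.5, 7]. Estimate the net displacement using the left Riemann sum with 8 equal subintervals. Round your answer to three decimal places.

13.243

Δt = (7 − 1.5)/8 = 0.6875.
Left endpoints: 1.5, 2.1875, 2.875, 3.5625, 4.25, 4.9375, 5.625, 6.3125.
g(1.5) ≈ 1.871, g(2.1875) ≈ 2.046, g(2.875) ≈ 2.208, g(3.5625) ≈ 2.358, g(4.25) ≈ 2.500, g(4.9375) ≈ 2.634, g(5.625) ≈ 2.761, g(6.3125) ≈ 2.883.
Sum = Δt · [g(1.5) + g(2.1875) + g(2.875) + ...].
Sum ≈ 13.243.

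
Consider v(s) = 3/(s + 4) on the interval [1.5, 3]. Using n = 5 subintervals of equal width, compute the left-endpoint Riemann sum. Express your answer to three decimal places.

Δs = (3 − 1.5)/5 = 0.3.
Left endpoints: 1.5, 1.8, 2.1, 2.4, 2.7.
v(1.5) = 6/11, v(1.8) = 15/29, v(2.1) = 30/61, v(2.4) = 0.46875, v(2.7) = 30/67.
Sum = Δs · [v(1.5) + v(1.8) + v(2.1) + v(2.4) + v(2.7)].
Sum ≈ 0.741.

0.741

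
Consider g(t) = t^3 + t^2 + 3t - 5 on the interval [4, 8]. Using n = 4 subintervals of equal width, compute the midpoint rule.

1155

Δt = (8 − 4)/4 = 1.
Midpoints: 4.5, 5.5, 6.5, 7.5.
g(4.5) = 119.875, g(5.5) = 208.125, g(6.5) = 331.375, g(7.5) = 495.625.
Sum = Δt · [g(4.5) + g(5.5) + g(6.5) + g(7.5)].
Sum = 1155.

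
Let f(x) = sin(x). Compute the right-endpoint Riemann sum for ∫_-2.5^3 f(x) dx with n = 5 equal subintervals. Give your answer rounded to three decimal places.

0.576

Δx = (3 − (-2.5))/5 = 1.1.
Right endpoints: -1.4, -0.3, 0.8, 1.9, 3.
f(-1.4) ≈ -0.985, f(-0.3) ≈ -0.296, f(0.8) ≈ 0.717, f(1.9) ≈ 0.946, f(3) ≈ 0.141.
Sum = Δx · [f(-1.4) + f(-0.3) + f(0.8) + f(1.9) + f(3)].
Sum ≈ 0.576.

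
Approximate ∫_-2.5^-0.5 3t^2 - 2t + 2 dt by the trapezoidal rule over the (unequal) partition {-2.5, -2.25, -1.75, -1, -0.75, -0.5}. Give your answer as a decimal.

Subinterval widths: 0.25, 0.5, 0.75, 0.25, 0.25.
f(-2.5) = 25.75, f(-2.25) = 21.6875, f(-1.75) = 14.6875, f(-1) = 7, f(-0.75) = 5.1875, f(-0.5) = 3.75.
On each subinterval the trapezoid contributes (Δt_i/2)·[f(t_{i-1}) + f(t_i)].
Sum = 25.796875.

25.796875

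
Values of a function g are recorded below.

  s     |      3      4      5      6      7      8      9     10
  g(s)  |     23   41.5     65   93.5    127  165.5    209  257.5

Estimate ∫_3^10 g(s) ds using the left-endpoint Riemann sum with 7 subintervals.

724.5

Δs = 1.
Sum = 1·[23 + 41.5 + 65 + 93.5 + 127 + 165.5 + 209] = 724.5.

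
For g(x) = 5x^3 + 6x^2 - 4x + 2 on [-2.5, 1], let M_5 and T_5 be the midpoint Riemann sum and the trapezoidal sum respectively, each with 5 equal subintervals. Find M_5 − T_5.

M_5 = 3.9221875.
T_5 = 1.67125.
M_5 − T_5 = 2.2509375.

2.2509375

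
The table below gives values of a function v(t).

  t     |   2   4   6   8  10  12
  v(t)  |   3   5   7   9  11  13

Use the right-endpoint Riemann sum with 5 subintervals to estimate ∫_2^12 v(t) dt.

90

Δt = 2.
Sum = 2·[5 + 7 + 9 + 11 + 13] = 90.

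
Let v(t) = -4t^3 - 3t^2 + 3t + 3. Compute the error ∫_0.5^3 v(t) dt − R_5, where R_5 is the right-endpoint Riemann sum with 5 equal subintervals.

Exact integral: ∫_0.5^3 v(t) dt = -87.1875.
R_5 = -121.25.
Error = -87.1875 − (-121.25) = 34.0625.

34.0625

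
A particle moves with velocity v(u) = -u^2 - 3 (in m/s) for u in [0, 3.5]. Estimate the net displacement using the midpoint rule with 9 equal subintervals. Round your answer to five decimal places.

-24.74756

Δu = (3.5 − 0)/9 = 7/18.
Midpoints: 7/36, 7/12, 35/36, 49/36, 1.75, 77/36, 91/36, 35/12, 119/36.
v(7/36) = -3937/1296, v(7/12) = -481/144, v(35/36) = -5113/1296, v(49/36) = -6289/1296, v(1.75) = -6.0625, v(77/36) = -9817/1296, v(91/36) = -12169/1296, v(35/12) = -1657/144, v(119/36) = -18049/1296.
Sum = Δu · [v(7/36) + v(7/12) + v(35/36) + ...].
Sum ≈ -24.74756.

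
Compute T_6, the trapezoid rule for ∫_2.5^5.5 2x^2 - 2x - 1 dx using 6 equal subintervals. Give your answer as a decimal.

Δx = (5.5 − 2.5)/6 = 0.5.
f(2.5) = 6.5, f(3) = 11, f(3.5) = 16.5, f(4) = 23, f(4.5) = 30.5, f(5) = 39, f(5.5) = 48.5.
T_6 = (Δx/2)·[f(x_0) + 2f(x_1) + ... + 2f(x_{5}) + f(x_6)].
Sum = 73.75.

73.75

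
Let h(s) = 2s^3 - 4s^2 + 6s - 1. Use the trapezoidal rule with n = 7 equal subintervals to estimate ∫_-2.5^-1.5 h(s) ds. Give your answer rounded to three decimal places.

-46.388

Δs = (-1.5 − (-2.5))/7 = 1/7.
h(-2.5) = -72.25, h(-33/14) = -87205/1372, h(-31/14) = -76299/1372, h(-29/14) = -66361/1372, h(-27/14) = -57343/1372, h(-25/14) = -49197/1372, h(-23/14) = -41875/1372, h(-1.5) = -25.75.
T_7 = (Δs/2)·[h(s_0) + 2h(s_1) + ... + 2h(s_{6}) + h(s_7)].
Sum ≈ -46.388.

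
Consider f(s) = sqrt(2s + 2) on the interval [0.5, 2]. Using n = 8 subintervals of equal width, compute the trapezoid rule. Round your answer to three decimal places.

Δs = (2 − 0.5)/8 = 0.1875.
f(0.5) ≈ 1.732, f(0.6875) ≈ 1.837, f(0.875) ≈ 1.936, f(1.0625) ≈ 2.031, f(1.25) ≈ 2.121, f(1.4375) ≈ 2.208, f(1.625) ≈ 2.291, f(1.8125) ≈ 2.372, f(2) ≈ 2.449.
T_8 = (Δs/2)·[f(s_0) + 2f(s_1) + ... + 2f(s_{7}) + f(s_8)].
Sum ≈ 3.166.

3.166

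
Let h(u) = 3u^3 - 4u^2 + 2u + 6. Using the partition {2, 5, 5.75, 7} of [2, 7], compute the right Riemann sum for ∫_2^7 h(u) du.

Subinterval widths: 3, 0.75, 1.25.
Right endpoints: 5, 5.75, 7.
h(5) = 291, h(5.75) = 455.578125, h(7) = 853.
Sum = Σ Δu_i · h(u_i).
Sum = 2280.93359375.

2280.93359375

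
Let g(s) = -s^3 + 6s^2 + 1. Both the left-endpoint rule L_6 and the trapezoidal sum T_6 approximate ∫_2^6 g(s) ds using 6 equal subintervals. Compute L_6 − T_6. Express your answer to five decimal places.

5.33333

L_6 ≈ 103.5555556.
T_6 ≈ 98.2222222.
L_6 − T_6 ≈ 5.33333.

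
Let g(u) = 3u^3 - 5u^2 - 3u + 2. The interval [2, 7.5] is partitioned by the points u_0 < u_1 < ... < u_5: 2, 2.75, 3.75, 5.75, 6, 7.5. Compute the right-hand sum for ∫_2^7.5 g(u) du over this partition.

2430.73046875

Subinterval widths: 0.75, 1, 2, 0.25, 1.5.
Right endpoints: 2.75, 3.75, 5.75, 6, 7.5.
g(2.75) = 18.328125, g(3.75) = 78.640625, g(5.75) = 389.765625, g(6) = 452, g(7.5) = 963.875.
Sum = Σ Δu_i · g(u_i).
Sum = 2430.73046875.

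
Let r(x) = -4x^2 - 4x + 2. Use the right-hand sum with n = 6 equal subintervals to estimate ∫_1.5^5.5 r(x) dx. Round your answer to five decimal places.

-309.18519

Δx = (5.5 − 1.5)/6 = 2/3.
Right endpoints: 13/6, 17/6, 3.5, 25/6, 29/6, 5.5.
r(13/6) = -229/9, r(17/6) = -373/9, r(3.5) = -61, r(25/6) = -757/9, r(29/6) = -997/9, r(5.5) = -141.
Sum = Δx · [r(13/6) + r(17/6) + r(3.5) + ...].
Sum ≈ -309.18519.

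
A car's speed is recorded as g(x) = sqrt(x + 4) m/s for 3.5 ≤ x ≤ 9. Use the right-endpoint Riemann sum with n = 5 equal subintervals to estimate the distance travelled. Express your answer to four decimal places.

Δx = (9 − 3.5)/5 = 1.1.
Right endpoints: 4.6, 5.7, 6.8, 7.9, 9.
g(4.6) ≈ 2.9326, g(5.7) ≈ 3.1145, g(6.8) ≈ 3.2863, g(7.9) ≈ 3.4496, g(9) ≈ 3.6056.
Sum = Δx · [g(4.6) + g(5.7) + g(6.8) + g(7.9) + g(9)].
Sum ≈ 18.0274.

18.0274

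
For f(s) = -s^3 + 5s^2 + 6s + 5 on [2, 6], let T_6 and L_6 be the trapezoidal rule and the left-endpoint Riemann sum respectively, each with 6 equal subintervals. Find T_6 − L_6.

T_6 ≈ 140.592593.
L_6 ≈ 148.592593.
T_6 − L_6 = -8.

-8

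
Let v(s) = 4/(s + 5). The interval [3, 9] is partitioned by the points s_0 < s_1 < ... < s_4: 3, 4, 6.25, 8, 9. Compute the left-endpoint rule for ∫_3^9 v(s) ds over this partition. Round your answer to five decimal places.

2.42991

Subinterval widths: 1, 2.25, 1.75, 1.
Left endpoints: 3, 4, 6.25, 8.
v(3) = 0.5, v(4) = 4/9, v(6.25) = 16/45, v(8) = 4/13.
Sum = Σ Δs_i · v(s_i).
Sum ≈ 2.42991.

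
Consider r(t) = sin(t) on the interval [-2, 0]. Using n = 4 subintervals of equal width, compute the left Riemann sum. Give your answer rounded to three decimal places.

Δt = (0 − (-2))/4 = 0.5.
Left endpoints: -2, -1.5, -1, -0.5.
r(-2) ≈ -0.909, r(-1.5) ≈ -0.997, r(-1) ≈ -0.841, r(-0.5) ≈ -0.479.
Sum = Δt · [r(-2) + r(-1.5) + r(-1) + r(-0.5)].
Sum ≈ -1.614.

-1.614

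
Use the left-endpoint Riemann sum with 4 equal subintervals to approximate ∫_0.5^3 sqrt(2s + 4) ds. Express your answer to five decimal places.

Δs = (3 − 0.5)/4 = 0.625.
Left endpoints: 0.5, 1.125, 1.75, 2.375.
f(0.5) ≈ 2.23607, f(1.125) ≈ 2.50000, f(1.75) ≈ 2.73861, f(2.375) ≈ 2.95804.
Sum = Δs · [f(0.5) + f(1.125) + f(1.75) + f(2.375)].
Sum ≈ 6.52045.

6.52045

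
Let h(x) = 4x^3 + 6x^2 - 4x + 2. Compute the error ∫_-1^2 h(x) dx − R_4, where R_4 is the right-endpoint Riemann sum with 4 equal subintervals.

-19.125

Exact integral: ∫_-1^2 h(x) dx = 33.
R_4 = 52.125.
Error = 33 − 52.125 = -19.125.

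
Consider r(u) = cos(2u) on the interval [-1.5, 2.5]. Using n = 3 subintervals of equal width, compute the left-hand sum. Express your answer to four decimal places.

Δu = (2.5 − (-1.5))/3 = 4/3.
Left endpoints: -1.5, -1/6, 7/6.
r(-1.5) ≈ -0.9900, r(-1/6) ≈ 0.9450, r(7/6) ≈ -0.6908.
Sum = Δu · [r(-1.5) + r(-1/6) + r(7/6)].
Sum ≈ -0.9811.

-0.9811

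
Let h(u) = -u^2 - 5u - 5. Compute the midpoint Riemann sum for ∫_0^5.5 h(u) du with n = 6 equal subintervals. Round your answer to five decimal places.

Δu = (5.5 − 0)/6 = 11/12.
Midpoints: 11/24, 1.375, 55/24, 77/24, 4.125, 121/24.
h(11/24) = -4321/576, h(1.375) = -13.765625, h(55/24) = -12505/576, h(77/24) = -18049/576, h(4.125) = -42.640625, h(121/24) = -32041/576.
Sum = Δu · [h(11/24) + h(1.375) + h(55/24) + ...].
Sum ≈ -158.19821.

-158.19821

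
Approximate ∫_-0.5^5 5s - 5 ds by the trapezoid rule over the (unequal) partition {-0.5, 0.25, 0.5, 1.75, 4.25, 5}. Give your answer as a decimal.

Subinterval widths: 0.75, 0.25, 1.25, 2.5, 0.75.
f(-0.5) = -7.5, f(0.25) = -3.75, f(0.5) = -2.5, f(1.75) = 3.75, f(4.25) = 16.25, f(5) = 20.
On each subinterval the trapezoid contributes (Δs_i/2)·[f(s_{i-1}) + f(s_i)].
Sum = 34.375.

34.375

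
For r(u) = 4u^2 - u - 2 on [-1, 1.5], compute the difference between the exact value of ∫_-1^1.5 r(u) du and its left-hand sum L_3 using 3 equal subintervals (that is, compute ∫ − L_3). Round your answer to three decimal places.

-0.116

Exact integral: ∫_-1^1.5 r(u) du ≈ 0.20833.
L_3 ≈ 0.32407.
Error ≈ 0.20833 − 0.32407 ≈ -0.116.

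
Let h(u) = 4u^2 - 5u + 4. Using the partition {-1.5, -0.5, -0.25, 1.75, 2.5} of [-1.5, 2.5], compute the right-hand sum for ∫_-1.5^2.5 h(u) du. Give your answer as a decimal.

Subinterval widths: 1, 0.25, 2, 0.75.
Right endpoints: -0.5, -0.25, 1.75, 2.5.
h(-0.5) = 7.5, h(-0.25) = 5.5, h(1.75) = 7.5, h(2.5) = 16.5.
Sum = Σ Δu_i · h(u_i).
Sum = 36.25.

36.25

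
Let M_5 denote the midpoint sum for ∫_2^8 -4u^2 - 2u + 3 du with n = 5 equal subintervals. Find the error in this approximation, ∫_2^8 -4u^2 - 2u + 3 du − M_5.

Exact integral: ∫_2^8 f(u) du = -714.
M_5 = -711.12.
Error = -714 − (-711.12) = -2.88.

-2.88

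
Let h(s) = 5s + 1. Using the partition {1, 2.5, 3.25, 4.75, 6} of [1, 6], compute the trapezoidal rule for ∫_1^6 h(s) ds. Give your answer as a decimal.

92.5

Subinterval widths: 1.5, 0.75, 1.5, 1.25.
h(1) = 6, h(2.5) = 13.5, h(3.25) = 17.25, h(4.75) = 24.75, h(6) = 31.
On each subinterval the trapezoid contributes (Δs_i/2)·[h(s_{i-1}) + h(s_i)].
Sum = 92.5.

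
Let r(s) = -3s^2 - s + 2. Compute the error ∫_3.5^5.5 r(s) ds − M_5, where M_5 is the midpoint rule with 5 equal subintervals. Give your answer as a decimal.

-0.08

Exact integral: ∫_3.5^5.5 r(s) ds = -128.5.
M_5 = -128.42.
Error = -128.5 − (-128.42) = -0.08.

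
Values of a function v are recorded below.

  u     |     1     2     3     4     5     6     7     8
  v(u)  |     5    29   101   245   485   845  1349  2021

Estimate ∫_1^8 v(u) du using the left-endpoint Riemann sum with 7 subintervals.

Δu = 1.
Sum = 1·[5 + 29 + 101 + 245 + 485 + 845 + 1349] = 3059.

3059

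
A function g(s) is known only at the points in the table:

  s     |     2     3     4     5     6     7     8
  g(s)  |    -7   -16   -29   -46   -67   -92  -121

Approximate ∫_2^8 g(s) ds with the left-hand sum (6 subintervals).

-257

Δs = 1.
Sum = 1·[(-7) + (-16) + (-29) + (-46) + (-67) + (-92)] = -257.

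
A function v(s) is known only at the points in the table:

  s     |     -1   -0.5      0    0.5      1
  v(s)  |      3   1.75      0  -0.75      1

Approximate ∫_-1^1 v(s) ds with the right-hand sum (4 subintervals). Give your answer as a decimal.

Δs = 0.5.
Sum = 0.5·[1.75 + 0 + (-0.75) + 1] = 1.

1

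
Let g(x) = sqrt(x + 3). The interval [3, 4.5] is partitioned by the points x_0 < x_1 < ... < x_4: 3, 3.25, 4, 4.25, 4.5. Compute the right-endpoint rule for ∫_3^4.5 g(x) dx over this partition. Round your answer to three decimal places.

Subinterval widths: 0.25, 0.75, 0.25, 0.25.
Right endpoints: 3.25, 4, 4.25, 4.5.
g(3.25) ≈ 2.500, g(4) ≈ 2.646, g(4.25) ≈ 2.693, g(4.5) ≈ 2.739.
Sum = Σ Δx_i · g(x_i).
Sum ≈ 3.967.

3.967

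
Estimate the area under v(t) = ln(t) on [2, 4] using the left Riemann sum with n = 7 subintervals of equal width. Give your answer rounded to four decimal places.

2.0582

Δt = (4 − 2)/7 = 2/7.
Left endpoints: 2, 16/7, 18/7, 20/7, 22/7, 24/7, 26/7.
v(2) ≈ 0.6931, v(16/7) ≈ 0.8267, v(18/7) ≈ 0.9445, v(20/7) ≈ 1.0498, v(22/7) ≈ 1.1451, v(24/7) ≈ 1.2321, v(26/7) ≈ 1.3122.
Sum = Δt · [v(2) + v(16/7) + v(18/7) + ...].
Sum ≈ 2.0582.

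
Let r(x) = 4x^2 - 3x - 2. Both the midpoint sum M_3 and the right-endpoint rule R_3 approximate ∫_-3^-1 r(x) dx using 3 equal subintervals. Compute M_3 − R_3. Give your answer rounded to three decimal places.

11.778

M_3 ≈ 42.37037.
R_3 ≈ 30.59259.
M_3 − R_3 ≈ 11.778.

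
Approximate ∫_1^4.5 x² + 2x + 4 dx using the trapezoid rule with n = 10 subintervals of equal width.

63.363125

Δx = (4.5 − 1)/10 = 0.35.
f(1) = 7, f(1.35) = 8.5225, f(1.7) = 10.29, f(2.05) = 12.3025, f(2.4) = 14.56, f(2.75) = 17.0625, f(3.1) = 19.81, f(3.45) = 22.8025, f(3.8) = 26.04, f(4.15) = 29.5225, f(4.5) = 33.25.
T_10 = (Δx/2)·[f(x_0) + 2f(x_1) + ... + 2f(x_{9}) + f(x_10)].
Sum = 63.363125.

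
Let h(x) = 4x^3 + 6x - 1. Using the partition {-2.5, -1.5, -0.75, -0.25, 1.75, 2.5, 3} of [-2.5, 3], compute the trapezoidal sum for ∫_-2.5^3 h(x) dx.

54.09375

Subinterval widths: 1, 0.75, 0.5, 2, 0.75, 0.5.
h(-2.5) = -78.5, h(-1.5) = -23.5, h(-0.75) = -7.1875, h(-0.25) = -2.5625, h(1.75) = 30.9375, h(2.5) = 76.5, h(3) = 125.
On each subinterval the trapezoid contributes (Δx_i/2)·[h(x_{i-1}) + h(x_i)].
Sum = 54.09375.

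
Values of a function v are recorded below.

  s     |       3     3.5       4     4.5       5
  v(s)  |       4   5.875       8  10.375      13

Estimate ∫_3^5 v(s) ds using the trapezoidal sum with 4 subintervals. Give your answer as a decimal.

Δs = 0.5.
T_4 = (0.5/2)·[4 + 2·5.875 + 2·8 + 2·10.375 + 13] = 16.375.

16.375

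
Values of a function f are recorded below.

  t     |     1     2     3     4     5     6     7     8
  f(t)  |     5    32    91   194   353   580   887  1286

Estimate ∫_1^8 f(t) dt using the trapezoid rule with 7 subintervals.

2782.5

Δt = 1.
T_7 = (1/2)·[5 + 2·32 + 2·91 + 2·194 + 2·353 + 2·580 + 2·887 + 1286] = 2782.5.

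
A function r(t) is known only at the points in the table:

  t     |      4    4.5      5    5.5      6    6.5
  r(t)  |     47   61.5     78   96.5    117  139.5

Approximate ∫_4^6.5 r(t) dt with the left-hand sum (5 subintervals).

200

Δt = 0.5.
Sum = 0.5·[47 + 61.5 + 78 + 96.5 + 117] = 200.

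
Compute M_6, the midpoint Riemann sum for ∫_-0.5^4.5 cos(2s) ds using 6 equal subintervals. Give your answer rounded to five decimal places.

0.70568

Δs = (4.5 − (-0.5))/6 = 5/6.
Midpoints: -1/12, 0.75, 19/12, 29/12, 3.25, 49/12.
f(-1/12) ≈ 0.98614, f(0.75) ≈ 0.07074, f(19/12) ≈ -0.99969, f(29/12) ≈ 0.12065, f(3.25) ≈ 0.97659, f(49/12) ≈ -0.30761.
Sum = Δs · [f(-1/12) + f(0.75) + f(19/12) + ...].
Sum ≈ 0.70568.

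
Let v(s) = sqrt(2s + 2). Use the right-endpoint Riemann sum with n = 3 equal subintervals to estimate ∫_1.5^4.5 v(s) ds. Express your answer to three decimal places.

8.962

Δs = (4.5 − 1.5)/3 = 1.
Right endpoints: 2.5, 3.5, 4.5.
v(2.5) ≈ 2.646, v(3.5) ≈ 3.000, v(4.5) ≈ 3.317.
Sum = Δs · [v(2.5) + v(3.5) + v(4.5)].
Sum ≈ 8.962.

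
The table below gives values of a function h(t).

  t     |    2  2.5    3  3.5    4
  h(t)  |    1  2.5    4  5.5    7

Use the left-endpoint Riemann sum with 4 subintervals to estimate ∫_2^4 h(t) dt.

6.5

Δt = 0.5.
Sum = 0.5·[1 + 2.5 + 4 + 5.5] = 6.5.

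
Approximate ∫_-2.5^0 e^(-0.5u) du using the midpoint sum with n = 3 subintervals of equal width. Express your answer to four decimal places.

4.9448

Δu = (0 − (-2.5))/3 = 5/6.
Midpoints: -25/12, -1.25, -5/12.
f(-25/12) ≈ 2.8339, f(-1.25) ≈ 1.8682, f(-5/12) ≈ 1.2316.
Sum = Δu · [f(-25/12) + f(-1.25) + f(-5/12)].
Sum ≈ 4.9448.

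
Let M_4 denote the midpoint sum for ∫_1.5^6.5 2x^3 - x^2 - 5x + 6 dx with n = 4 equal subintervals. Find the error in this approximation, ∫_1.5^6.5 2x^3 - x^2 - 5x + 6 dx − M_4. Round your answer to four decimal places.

Exact integral: ∫_1.5^6.5 f(x) dx ≈ 729.583333.
M_4 = 714.609375.
Error ≈ 729.583333 − 714.609375 ≈ 14.9740.

14.9740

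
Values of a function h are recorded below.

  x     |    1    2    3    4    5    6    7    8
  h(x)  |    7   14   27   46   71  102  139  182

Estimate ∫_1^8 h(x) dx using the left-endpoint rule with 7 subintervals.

406

Δx = 1.
Sum = 1·[7 + 14 + 27 + 46 + 71 + 102 + 139] = 406.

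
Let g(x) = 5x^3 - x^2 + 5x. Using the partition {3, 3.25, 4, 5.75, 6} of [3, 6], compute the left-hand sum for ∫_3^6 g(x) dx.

Subinterval widths: 0.25, 0.75, 1.75, 0.25.
Left endpoints: 3, 3.25, 4, 5.75.
g(3) = 141, g(3.25) = 177.328125, g(4) = 324, g(5.75) = 946.234375.
Sum = Σ Δx_i · g(x_i).
Sum = 971.8046875.

971.8046875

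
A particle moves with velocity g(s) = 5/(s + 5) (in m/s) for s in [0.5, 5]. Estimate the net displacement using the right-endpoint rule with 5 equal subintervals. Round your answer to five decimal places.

Δs = (5 − 0.5)/5 = 0.9.
Right endpoints: 1.4, 2.3, 3.2, 4.1, 5.
g(1.4) = 0.78125, g(2.3) = 50/73, g(3.2) = 25/41, g(4.1) = 50/91, g(5) = 0.5.
Sum = Δs · [g(1.4) + g(2.3) + g(3.2) + g(4.1) + g(5)].
Sum ≈ 2.81285.

2.81285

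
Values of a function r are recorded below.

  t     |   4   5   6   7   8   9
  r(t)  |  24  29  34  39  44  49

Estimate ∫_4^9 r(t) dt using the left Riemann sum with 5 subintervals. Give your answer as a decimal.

170

Δt = 1.
Sum = 1·[24 + 29 + 34 + 39 + 44] = 170.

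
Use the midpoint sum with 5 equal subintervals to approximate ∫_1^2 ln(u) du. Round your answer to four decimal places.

0.3871

Δu = (2 − 1)/5 = 0.2.
Midpoints: 1.1, 1.3, 1.5, 1.7, 1.9.
f(1.1) ≈ 0.0953, f(1.3) ≈ 0.2624, f(1.5) ≈ 0.4055, f(1.7) ≈ 0.5306, f(1.9) ≈ 0.6419.
Sum = Δu · [f(1.1) + f(1.3) + f(1.5) + f(1.7) + f(1.9)].
Sum ≈ 0.3871.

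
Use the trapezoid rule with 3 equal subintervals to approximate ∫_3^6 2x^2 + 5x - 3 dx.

Δx = (6 − 3)/3 = 1.
f(3) = 30, f(4) = 49, f(5) = 72, f(6) = 99.
T_3 = (Δx/2)·[f(x_0) + 2f(x_1) + 2f(x_2) + f(x_3)].
Sum = 185.5.

185.5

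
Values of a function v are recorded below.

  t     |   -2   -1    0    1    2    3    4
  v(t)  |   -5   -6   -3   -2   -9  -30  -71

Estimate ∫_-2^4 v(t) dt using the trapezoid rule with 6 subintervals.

Δt = 1.
T_6 = (1/2)·[(-5) + 2·(-6) + 2·(-3) + 2·(-2) + 2·(-9) + 2·(-30) + (-71)] = -88.

-88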